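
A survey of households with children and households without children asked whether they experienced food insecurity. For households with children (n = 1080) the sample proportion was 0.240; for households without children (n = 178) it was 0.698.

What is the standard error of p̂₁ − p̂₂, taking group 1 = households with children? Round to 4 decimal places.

0.0368

SE₁ = √(p̂₁(1−p̂₁)/n₁) = √(0.2400·0.7600/1080) = 0.01300; SE₂ = √(0.6980·0.3020/178) = 0.03441.
Independent samples: SE of the difference = √(SE₁² + SE₂²) = √(0.000169 + 0.0011840481) = 0.03678.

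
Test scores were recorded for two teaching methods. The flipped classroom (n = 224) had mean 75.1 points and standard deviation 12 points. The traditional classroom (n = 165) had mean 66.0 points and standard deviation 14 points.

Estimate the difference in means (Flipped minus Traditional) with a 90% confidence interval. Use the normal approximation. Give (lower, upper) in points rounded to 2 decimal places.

(6.87, 11.33)

Standard errors of each mean: 12/√224 = 0.8018 and 14/√165 = 1.0899.
SE(x̄₁ − x̄₂) = √(0.8018² + 1.0899²) = 1.3531 for independent samples with unequal variances.
With z* = 1.645, the margin is 1.645 × 1.3531 = 2.2258.
x̄₁ − x̄₂ = 75.1 − 66.0 = 9.1000; the interval is 9.1000 ± 2.2258 = (6.87, 11.33).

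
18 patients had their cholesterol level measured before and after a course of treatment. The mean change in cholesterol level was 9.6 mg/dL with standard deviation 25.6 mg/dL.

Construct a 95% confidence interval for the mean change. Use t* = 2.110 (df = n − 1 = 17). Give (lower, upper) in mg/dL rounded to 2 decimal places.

(-3.13, 22.33)

Paired design: SE = s_d/√n = 25.6/√18 = 6.0340.
t* = 2.110; margin of error = 2.110 × 6.0340 = 12.7317.
9.6 ± 12.7317 → (-3.13, 22.33).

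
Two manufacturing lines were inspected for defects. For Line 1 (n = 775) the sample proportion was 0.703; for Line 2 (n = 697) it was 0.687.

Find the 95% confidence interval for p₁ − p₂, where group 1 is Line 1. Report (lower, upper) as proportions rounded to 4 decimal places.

(-0.0311, 0.0631)

The two standard errors are √(0.7030×0.2970/775) = 0.01641 and √(0.6870×0.3130/697) = 0.01756.
Because the samples are independent, SE_diff = √(0.01641² + 0.01756²) = 0.02403.
Using z* = 1.960 for 95%, ME = 1.960 × 0.02403 = 0.04710.
p̂₁ − p̂₂ = 0.0160; interval 0.0160 ± 0.04710 gives (-0.0311, 0.0631).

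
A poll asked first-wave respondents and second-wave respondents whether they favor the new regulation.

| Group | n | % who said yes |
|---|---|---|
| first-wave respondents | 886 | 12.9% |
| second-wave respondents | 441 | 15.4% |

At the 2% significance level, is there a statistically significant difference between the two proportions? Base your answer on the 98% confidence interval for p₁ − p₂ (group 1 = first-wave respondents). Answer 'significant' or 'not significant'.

not significant

The two standard errors are √(0.1290×0.8710/886) = 0.01126 and √(0.1540×0.8460/441) = 0.01719.
Because the samples are independent, SE_diff = √(0.01126² + 0.01719²) = 0.02055.
Using z* = 2.326 for 98%, ME = 2.326 × 0.02055 = 0.04780.
p̂₁ − p̂₂ = -0.0250; interval -0.0250 ± 0.04780 gives (-0.07280, 0.02280).
The interval (-0.07280, 0.02280) contains 0, so the difference is not significant.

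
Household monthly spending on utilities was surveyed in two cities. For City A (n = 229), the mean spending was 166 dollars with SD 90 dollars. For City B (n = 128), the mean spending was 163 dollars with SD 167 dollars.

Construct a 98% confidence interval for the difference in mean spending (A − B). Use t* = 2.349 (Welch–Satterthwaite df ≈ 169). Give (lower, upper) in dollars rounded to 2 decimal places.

(-34.38, 40.38)

Standard errors of each mean: 90/√229 = 5.9474 and 167/√128 = 14.7609.
SE(x̄₁ − x̄₂) = √(5.9474² + 14.7609²) = 15.9140 for independent samples with unequal variances.
With t* = 2.349, the margin is 2.349 × 15.9140 = 37.3820.
x̄₁ − x̄₂ = 166 − 163 = 3.0000; the interval is 3.0000 ± 37.3820 = (-34.38, 40.38).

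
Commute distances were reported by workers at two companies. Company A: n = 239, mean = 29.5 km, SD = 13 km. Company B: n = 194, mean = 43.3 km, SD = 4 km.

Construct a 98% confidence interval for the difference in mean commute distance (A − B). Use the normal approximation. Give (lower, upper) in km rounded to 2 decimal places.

SE₁ = s₁/√n₁ = 13/√239 = 0.8409; SE₂ = 4/√194 = 0.2872.
Independent samples, unequal variances: SE_diff = √(SE₁² + SE₂²) = √(0.70711281 + 0.08248384) = 0.8886.
z* = 2.326, so margin of error = 2.326 × 0.8886 = 2.0669.
Difference in means = 29.5 − 43.3 = -13.8000.
-13.8000 ± 2.0669 → (-15.87, -11.73).

(-15.87, -11.73)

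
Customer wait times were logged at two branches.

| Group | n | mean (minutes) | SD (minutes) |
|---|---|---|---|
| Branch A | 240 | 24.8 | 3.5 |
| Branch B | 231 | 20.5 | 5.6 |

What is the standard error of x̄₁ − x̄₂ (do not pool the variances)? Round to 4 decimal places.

Per-group SEs: s₁/√n₁ = 3.5/√240 = 0.2259, s₂/√n₂ = 5.6/√231 = 0.3685.
Unpooled SE of the difference: √(0.05103081 + 0.13579225) = 0.4322.

0.4322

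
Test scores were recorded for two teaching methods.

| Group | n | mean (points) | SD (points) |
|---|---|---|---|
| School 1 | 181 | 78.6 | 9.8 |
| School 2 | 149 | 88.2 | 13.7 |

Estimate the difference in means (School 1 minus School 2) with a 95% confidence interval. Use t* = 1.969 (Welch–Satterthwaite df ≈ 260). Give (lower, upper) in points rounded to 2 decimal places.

(-12.23, -6.97)

Standard errors of each mean: 9.8/√181 = 0.7284 and 13.7/√149 = 1.1223.
SE(x̄₁ − x̄₂) = √(0.7284² + 1.1223²) = 1.3380 for independent samples with unequal variances.
With t* = 1.969, the margin is 1.969 × 1.3380 = 2.6345.
x̄₁ − x̄₂ = 78.6 − 88.2 = -9.6000; the interval is -9.6000 ± 2.6345 = (-12.23, -6.97).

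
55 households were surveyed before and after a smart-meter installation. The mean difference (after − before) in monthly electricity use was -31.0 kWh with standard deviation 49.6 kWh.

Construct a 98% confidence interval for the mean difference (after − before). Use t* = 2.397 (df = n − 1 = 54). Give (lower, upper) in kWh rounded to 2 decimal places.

(-47.03, -14.97)

Paired design: SE = s_d/√n = 49.6/√55 = 6.6881.
t* = 2.397; margin of error = 2.397 × 6.6881 = 16.0314.
-31.0 ± 16.0314 → (-47.03, -14.97).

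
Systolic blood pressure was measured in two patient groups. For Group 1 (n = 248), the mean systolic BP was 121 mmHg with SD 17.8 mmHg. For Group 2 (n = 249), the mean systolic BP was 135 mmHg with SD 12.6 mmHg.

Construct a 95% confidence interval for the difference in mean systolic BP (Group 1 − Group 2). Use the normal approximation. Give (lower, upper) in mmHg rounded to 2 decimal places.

(-16.71, -11.29)

SE₁ = s₁/√n₁ = 17.8/√248 = 1.1303; SE₂ = 12.6/√249 = 0.7985.
Independent samples, unequal variances: SE_diff = √(SE₁² + SE₂²) = √(1.27757809 + 0.63760225) = 1.3839.
z* = 1.960, so margin of error = 1.960 × 1.3839 = 2.7124.
Difference in means = 121 − 135 = -14.0000.
-14.0000 ± 2.7124 → (-16.71, -11.29).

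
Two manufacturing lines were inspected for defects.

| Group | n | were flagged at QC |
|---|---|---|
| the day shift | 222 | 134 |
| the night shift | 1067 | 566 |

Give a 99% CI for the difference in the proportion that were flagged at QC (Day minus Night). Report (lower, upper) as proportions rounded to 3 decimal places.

(-0.020, 0.166)

p̂₁ = 134/222 = 0.6036 and p̂₂ = 566/1067 = 0.5305.
SE₁ = √(p̂₁(1−p̂₁)/n₁) = √(0.6036·0.3964/222) = 0.03283; SE₂ = √(0.5305·0.4695/1067) = 0.01528.
Independent samples: SE of the difference = √(SE₁² + SE₂²) = √(0.0010778089 + 0.0002334784) = 0.03621.
z* for 99% confidence is 2.576, so the margin of error is 2.576 × 0.03621 = 0.09328.
Point estimate p̂₁ − p̂₂ = 0.6036 − 0.5305 = 0.0731.
0.0731 ± 0.09328 → (-0.020, 0.166).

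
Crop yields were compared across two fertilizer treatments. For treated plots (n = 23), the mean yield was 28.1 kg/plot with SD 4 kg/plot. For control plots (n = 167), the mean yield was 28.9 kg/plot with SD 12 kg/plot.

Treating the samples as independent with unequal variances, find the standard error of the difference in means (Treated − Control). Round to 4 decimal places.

SE₁ = s₁/√n₁ = 4/√23 = 0.8341; SE₂ = 12/√167 = 0.9286.
Independent samples, unequal variances: SE_diff = √(SE₁² + SE₂²) = √(0.69572281 + 0.86229796) = 1.2482.

1.2482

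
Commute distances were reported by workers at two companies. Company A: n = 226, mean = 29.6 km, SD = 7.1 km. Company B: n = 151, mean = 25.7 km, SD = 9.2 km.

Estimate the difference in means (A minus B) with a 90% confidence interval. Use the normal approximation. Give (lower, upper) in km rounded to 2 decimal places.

SE₁ = s₁/√n₁ = 7.1/√226 = 0.4723; SE₂ = 9.2/√151 = 0.7487.
Independent samples, unequal variances: SE_diff = √(SE₁² + SE₂²) = √(0.22306729 + 0.56055169) = 0.8852.
z* = 1.645, so margin of error = 1.645 × 0.8852 = 1.4562.
Difference in means = 29.6 − 25.7 = 3.9000.
3.9000 ± 1.4562 → (2.44, 5.36).

(2.44, 5.36)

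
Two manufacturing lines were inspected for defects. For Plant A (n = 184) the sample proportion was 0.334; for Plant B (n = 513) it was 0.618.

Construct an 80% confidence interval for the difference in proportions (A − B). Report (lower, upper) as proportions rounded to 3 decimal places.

The two standard errors are √(0.3340×0.6660/184) = 0.03477 and √(0.6180×0.3820/513) = 0.02145.
Because the samples are independent, SE_diff = √(0.03477² + 0.02145²) = 0.04085.
Using z* = 1.282 for 80%, ME = 1.282 × 0.04085 = 0.05237.
p̂₁ − p̂₂ = -0.2840; interval -0.2840 ± 0.05237 gives (-0.336, -0.232).

(-0.336, -0.232)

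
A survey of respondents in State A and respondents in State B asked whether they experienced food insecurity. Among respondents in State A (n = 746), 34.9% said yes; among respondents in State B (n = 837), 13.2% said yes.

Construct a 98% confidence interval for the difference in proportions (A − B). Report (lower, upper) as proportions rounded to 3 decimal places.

The two standard errors are √(0.3490×0.6510/746) = 0.01745 and √(0.1320×0.8680/837) = 0.01170.
Because the samples are independent, SE_diff = √(0.01745² + 0.01170²) = 0.02101.
Using z* = 2.326 for 98%, ME = 2.326 × 0.02101 = 0.04887.
p̂₁ − p̂₂ = 0.2170; interval 0.2170 ± 0.04887 gives (0.168, 0.266).

(0.168, 0.266)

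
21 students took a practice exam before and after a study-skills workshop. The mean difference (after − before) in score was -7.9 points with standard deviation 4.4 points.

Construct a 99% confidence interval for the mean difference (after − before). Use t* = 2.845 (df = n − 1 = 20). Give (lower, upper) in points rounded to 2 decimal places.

This is a matched-pairs design, so SE = s_d/√n = 4.4/√21 = 0.9602.
Margin = 2.845 × 0.9602 = 2.7318; the interval is -7.9 ± 2.7318 = (-10.63, -5.17).

(-10.63, -5.17)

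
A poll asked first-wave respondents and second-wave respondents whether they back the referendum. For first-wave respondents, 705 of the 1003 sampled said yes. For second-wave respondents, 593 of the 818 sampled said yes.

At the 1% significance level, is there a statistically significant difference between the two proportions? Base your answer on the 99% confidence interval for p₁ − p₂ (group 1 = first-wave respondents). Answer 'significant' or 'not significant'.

p̂₁ = 705/1003 = 0.7029 and p̂₂ = 593/818 = 0.7249.
SE₁ = √(p̂₁(1−p̂₁)/n₁) = √(0.7029·0.2971/1003) = 0.01443; SE₂ = √(0.7249·0.2751/818) = 0.01561.
Independent samples: SE of the difference = √(SE₁² + SE₂²) = √(0.0002082249 + 0.0002436721) = 0.02126.
z* for 99% confidence is 2.576, so the margin of error is 2.576 × 0.02126 = 0.05477.
Point estimate p̂₁ − p̂₂ = 0.7029 − 0.7249 = -0.0220.
-0.0220 ± 0.05477 → (-0.07677, 0.03277).
The interval (-0.07677, 0.03277) contains 0, so the difference is not significant.

not significant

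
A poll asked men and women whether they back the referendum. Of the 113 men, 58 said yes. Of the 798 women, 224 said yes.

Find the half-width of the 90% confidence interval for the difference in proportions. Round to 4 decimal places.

Sample proportions: 58/113 = 0.5133, 224/798 = 0.2807.
Each SE is √(p̂(1−p̂)/n): √(0.5133·0.4867/113) = 0.04702 and √(0.2807·0.7193/798) = 0.01591.
SE(p̂₁ − p̂₂) = √(SE₁² + SE₂²) = √(0.0022108804 + 0.0002531281) = 0.04964, since the two samples are independent.
At 90% confidence z* = 1.645; margin = 1.645 × 0.04964 = 0.08166.

0.0817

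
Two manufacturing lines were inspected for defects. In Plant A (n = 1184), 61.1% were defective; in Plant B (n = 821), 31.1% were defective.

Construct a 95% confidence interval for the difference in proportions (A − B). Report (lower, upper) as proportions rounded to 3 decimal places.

Each SE is √(p̂(1−p̂)/n): √(0.6110·0.3890/1184) = 0.01417 and √(0.3110·0.6890/821) = 0.01616.
SE(p̂₁ − p̂₂) = √(SE₁² + SE₂²) = √(0.0002007889 + 0.0002611456) = 0.02149, since the two samples are independent.
At 95% confidence z* = 1.960; margin = 1.960 × 0.02149 = 0.04212.
The difference is 0.6110 − 0.3110 = 0.3000, so the interval is 0.3000 ± 0.04212 = (0.258, 0.342).

(0.258, 0.342)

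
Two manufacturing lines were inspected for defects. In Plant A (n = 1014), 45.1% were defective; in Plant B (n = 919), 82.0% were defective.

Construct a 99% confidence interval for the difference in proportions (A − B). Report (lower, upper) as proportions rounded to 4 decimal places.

(-0.4208, -0.3172)

SE₁ = √(p̂₁(1−p̂₁)/n₁) = √(0.4510·0.5490/1014) = 0.01563; SE₂ = √(0.8200·0.1800/919) = 0.01267.
Independent samples: SE of the difference = √(SE₁² + SE₂²) = √(0.0002442969 + 0.0001605289) = 0.02012.
z* for 99% confidence is 2.576, so the margin of error is 2.576 × 0.02012 = 0.05183.
Point estimate p̂₁ − p̂₂ = 0.4510 − 0.8200 = -0.3690.
-0.3690 ± 0.05183 → (-0.4208, -0.3172).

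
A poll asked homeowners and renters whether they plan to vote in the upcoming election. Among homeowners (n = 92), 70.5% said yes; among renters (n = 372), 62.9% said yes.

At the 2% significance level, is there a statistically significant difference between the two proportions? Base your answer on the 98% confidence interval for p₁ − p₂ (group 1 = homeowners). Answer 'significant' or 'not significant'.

not significant

The two standard errors are √(0.7050×0.2950/92) = 0.04755 and √(0.6290×0.3710/372) = 0.02505.
Because the samples are independent, SE_diff = √(0.04755² + 0.02505²) = 0.05374.
Using z* = 2.326 for 98%, ME = 2.326 × 0.05374 = 0.12500.
p̂₁ − p̂₂ = 0.0760; interval 0.0760 ± 0.12500 gives (-0.04900, 0.20100).
The interval (-0.04900, 0.20100) contains 0, so the difference is not significant.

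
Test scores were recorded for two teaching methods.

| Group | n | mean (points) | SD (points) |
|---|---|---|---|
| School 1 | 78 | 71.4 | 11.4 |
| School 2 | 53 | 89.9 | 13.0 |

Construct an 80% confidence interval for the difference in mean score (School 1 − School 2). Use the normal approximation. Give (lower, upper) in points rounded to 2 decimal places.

(-21.32, -15.68)

SE₁ = s₁/√n₁ = 11.4/√78 = 1.2908; SE₂ = 13.0/√53 = 1.7857.
Independent samples, unequal variances: SE_diff = √(SE₁² + SE₂²) = √(1.66616464 + 3.18872449) = 2.2034.
z* = 1.282, so margin of error = 1.282 × 2.2034 = 2.8248.
Difference in means = 71.4 − 89.9 = -18.5000.
-18.5000 ± 2.8248 → (-21.32, -15.68).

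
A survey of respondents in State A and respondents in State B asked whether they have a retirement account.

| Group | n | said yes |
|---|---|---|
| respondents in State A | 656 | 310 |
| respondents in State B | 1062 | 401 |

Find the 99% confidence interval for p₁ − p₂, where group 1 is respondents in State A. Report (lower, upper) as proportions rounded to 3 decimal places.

(0.032, 0.158)

p̂₁ = 310/656 = 0.4726 and p̂₂ = 401/1062 = 0.3776.
SE₁ = √(p̂₁(1−p̂₁)/n₁) = √(0.4726·0.5274/656) = 0.01949; SE₂ = √(0.3776·0.6224/1062) = 0.01488.
Independent samples: SE of the difference = √(SE₁² + SE₂²) = √(0.0003798601 + 0.0002214144) = 0.02452.
z* for 99% confidence is 2.576, so the margin of error is 2.576 × 0.02452 = 0.06316.
Point estimate p̂₁ − p̂₂ = 0.4726 − 0.3776 = 0.0950.
0.0950 ± 0.06316 → (0.032, 0.158).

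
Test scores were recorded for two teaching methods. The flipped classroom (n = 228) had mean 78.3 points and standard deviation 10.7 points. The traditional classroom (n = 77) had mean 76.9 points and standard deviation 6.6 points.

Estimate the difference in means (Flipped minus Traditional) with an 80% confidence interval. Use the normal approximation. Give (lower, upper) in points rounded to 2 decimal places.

(0.08, 2.72)

Per-group SEs: s₁/√n₁ = 10.7/√228 = 0.7086, s₂/√n₂ = 6.6/√77 = 0.7521.
Unpooled SE of the difference: √(0.50211396 + 0.56565441) = 1.0333.
Margin of error = z* · SE = 1.282 × 1.0333 = 1.3247.
x̄₁ − x̄₂ = 78.3 − 76.9 = 1.4000.
CI: 1.4000 ± 1.3247 = (0.08, 2.72).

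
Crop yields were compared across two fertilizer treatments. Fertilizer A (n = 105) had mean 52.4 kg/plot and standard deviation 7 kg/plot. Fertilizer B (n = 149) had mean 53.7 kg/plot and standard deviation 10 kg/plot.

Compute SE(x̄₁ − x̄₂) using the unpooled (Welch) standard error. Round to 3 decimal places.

Standard errors of each mean: 7/√105 = 0.6831 and 10/√149 = 0.8192.
SE(x̄₁ − x̄₂) = √(0.6831² + 0.8192²) = 1.0666 for independent samples with unequal variances.

1.067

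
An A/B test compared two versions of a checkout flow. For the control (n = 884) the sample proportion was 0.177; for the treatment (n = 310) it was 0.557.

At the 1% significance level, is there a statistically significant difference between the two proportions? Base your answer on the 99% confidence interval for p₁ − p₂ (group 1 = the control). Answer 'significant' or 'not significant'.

The two standard errors are √(0.1770×0.8230/884) = 0.01284 and √(0.5570×0.4430/310) = 0.02821.
Because the samples are independent, SE_diff = √(0.01284² + 0.02821²) = 0.03099.
Using z* = 2.576 for 99%, ME = 2.576 × 0.03099 = 0.07983.
p̂₁ − p̂₂ = -0.3800; interval -0.3800 ± 0.07983 gives (-0.45983, -0.30017).
The interval (-0.45983, -0.30017) does not contain 0, so the difference is significant.

significant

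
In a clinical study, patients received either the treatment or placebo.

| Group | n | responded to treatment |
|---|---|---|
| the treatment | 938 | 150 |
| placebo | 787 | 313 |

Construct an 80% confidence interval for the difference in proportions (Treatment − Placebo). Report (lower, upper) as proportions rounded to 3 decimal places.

Sample proportions: 150/938 = 0.1599, 313/787 = 0.3977.
Each SE is √(p̂(1−p̂)/n): √(0.1599·0.8401/938) = 0.01197 and √(0.3977·0.6023/787) = 0.01745.
SE(p̂₁ − p̂₂) = √(SE₁² + SE₂²) = √(0.0001432809 + 0.0003045025) = 0.02116, since the two samples are independent.
At 80% confidence z* = 1.282; margin = 1.282 × 0.02116 = 0.02713.
The difference is 0.1599 − 0.3977 = -0.2378, so the interval is -0.2378 ± 0.02713 = (-0.265, -0.211).

(-0.265, -0.211)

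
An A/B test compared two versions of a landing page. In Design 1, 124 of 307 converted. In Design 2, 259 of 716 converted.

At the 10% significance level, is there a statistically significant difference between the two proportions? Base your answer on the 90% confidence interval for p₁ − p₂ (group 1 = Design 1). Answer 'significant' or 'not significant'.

p̂₁ = 124/307 = 0.4039 and p̂₂ = 259/716 = 0.3617.
SE₁ = √(p̂₁(1−p̂₁)/n₁) = √(0.4039·0.5961/307) = 0.02800; SE₂ = √(0.3617·0.6383/716) = 0.01796.
Independent samples: SE of the difference = √(SE₁² + SE₂²) = √(0.000784 + 0.0003225616) = 0.03327.
z* for 90% confidence is 1.645, so the margin of error is 1.645 × 0.03327 = 0.05473.
Point estimate p̂₁ − p̂₂ = 0.4039 − 0.3617 = 0.0422.
0.0422 ± 0.05473 → (-0.01253, 0.09693).
The interval (-0.01253, 0.09693) contains 0, so the difference is not significant.

not significant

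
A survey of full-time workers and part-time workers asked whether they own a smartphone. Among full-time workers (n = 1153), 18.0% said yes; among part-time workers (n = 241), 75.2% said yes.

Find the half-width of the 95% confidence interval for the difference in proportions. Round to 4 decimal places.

Each SE is √(p̂(1−p̂)/n): √(0.1800·0.8200/1153) = 0.01131 and √(0.7520·0.2480/241) = 0.02782.
SE(p̂₁ − p̂₂) = √(SE₁² + SE₂²) = √(0.0001279161 + 0.0007739524) = 0.03003, since the two samples are independent.
At 95% confidence z* = 1.960; margin = 1.960 × 0.03003 = 0.05886.

0.0589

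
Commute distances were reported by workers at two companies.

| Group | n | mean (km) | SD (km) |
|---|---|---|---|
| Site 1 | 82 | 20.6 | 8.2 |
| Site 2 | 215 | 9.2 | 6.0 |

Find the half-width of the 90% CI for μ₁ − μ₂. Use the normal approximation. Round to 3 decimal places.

1.635

Per-group SEs: s₁/√n₁ = 8.2/√82 = 0.9055, s₂/√n₂ = 6.0/√215 = 0.4092.
Unpooled SE of the difference: √(0.81993025 + 0.16744464) = 0.9937.
Margin of error = z* · SE = 1.645 × 0.9937 = 1.6346.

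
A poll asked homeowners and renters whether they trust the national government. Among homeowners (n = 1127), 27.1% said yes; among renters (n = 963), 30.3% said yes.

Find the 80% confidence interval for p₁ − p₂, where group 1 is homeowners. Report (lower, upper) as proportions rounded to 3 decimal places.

The two standard errors are √(0.2710×0.7290/1127) = 0.01324 and √(0.3030×0.6970/963) = 0.01481.
Because the samples are independent, SE_diff = √(0.01324² + 0.01481²) = 0.01987.
Using z* = 1.282 for 80%, ME = 1.282 × 0.01987 = 0.02547.
p̂₁ − p̂₂ = -0.0320; interval -0.0320 ± 0.02547 gives (-0.057, -0.007).

(-0.057, -0.007)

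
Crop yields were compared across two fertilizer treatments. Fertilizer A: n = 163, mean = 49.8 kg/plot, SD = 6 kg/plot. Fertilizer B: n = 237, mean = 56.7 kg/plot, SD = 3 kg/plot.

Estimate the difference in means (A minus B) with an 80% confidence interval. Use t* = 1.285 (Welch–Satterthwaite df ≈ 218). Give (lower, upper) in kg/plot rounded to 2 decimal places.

Standard errors of each mean: 6/√163 = 0.4700 and 3/√237 = 0.1949.
SE(x̄₁ − x̄₂) = √(0.4700² + 0.1949²) = 0.5088 for independent samples with unequal variances.
With t* = 1.285, the margin is 1.285 × 0.5088 = 0.6538.
x̄₁ − x̄₂ = 49.8 − 56.7 = -6.9000; the interval is -6.9000 ± 0.6538 = (-7.55, -6.25).

(-7.55, -6.25)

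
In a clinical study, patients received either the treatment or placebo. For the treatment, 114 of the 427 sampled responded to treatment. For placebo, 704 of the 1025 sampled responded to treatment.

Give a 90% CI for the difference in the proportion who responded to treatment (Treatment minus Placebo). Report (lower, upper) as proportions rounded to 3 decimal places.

First, p̂₁ = 114/427 = 0.2670; p̂₂ = 704/1025 = 0.6868.
The two standard errors are √(0.2670×0.7330/427) = 0.02141 and √(0.6868×0.3132/1025) = 0.01449.
Because the samples are independent, SE_diff = √(0.02141² + 0.01449²) = 0.02585.
Using z* = 1.645 for 90%, ME = 1.645 × 0.02585 = 0.04252.
p̂₁ − p̂₂ = -0.4198; interval -0.4198 ± 0.04252 gives (-0.462, -0.377).

(-0.462, -0.377)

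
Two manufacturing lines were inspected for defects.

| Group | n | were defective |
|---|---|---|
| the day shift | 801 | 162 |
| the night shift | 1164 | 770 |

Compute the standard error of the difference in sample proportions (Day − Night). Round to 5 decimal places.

0.01984

First, p̂₁ = 162/801 = 0.2022; p̂₂ = 770/1164 = 0.6615.
The two standard errors are √(0.2022×0.7978/801) = 0.01419 and √(0.6615×0.3385/1164) = 0.01387.
Because the samples are independent, SE_diff = √(0.01419² + 0.01387²) = 0.01984.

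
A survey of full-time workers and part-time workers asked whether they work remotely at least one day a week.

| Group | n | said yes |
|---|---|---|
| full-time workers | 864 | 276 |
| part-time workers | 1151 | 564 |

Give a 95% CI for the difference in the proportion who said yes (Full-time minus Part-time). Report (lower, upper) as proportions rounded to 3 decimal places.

(-0.213, -0.128)

Sample proportions: 276/864 = 0.3194, 564/1151 = 0.4900.
Each SE is √(p̂(1−p̂)/n): √(0.3194·0.6806/864) = 0.01586 and √(0.4900·0.5100/1151) = 0.01473.
SE(p̂₁ − p̂₂) = √(SE₁² + SE₂²) = √(0.0002515396 + 0.0002169729) = 0.02165, since the two samples are independent.
At 95% confidence z* = 1.960; margin = 1.960 × 0.02165 = 0.04243.
The difference is 0.3194 − 0.4900 = -0.1706, so the interval is -0.1706 ± 0.04243 = (-0.213, -0.128).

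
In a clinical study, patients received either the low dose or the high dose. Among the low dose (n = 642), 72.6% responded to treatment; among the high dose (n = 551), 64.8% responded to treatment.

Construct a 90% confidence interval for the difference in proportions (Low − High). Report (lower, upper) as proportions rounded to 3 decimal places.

(0.034, 0.122)

SE₁ = √(p̂₁(1−p̂₁)/n₁) = √(0.7260·0.2740/642) = 0.01760; SE₂ = √(0.6480·0.3520/551) = 0.02035.
Independent samples: SE of the difference = √(SE₁² + SE₂²) = √(0.00030976 + 0.0004141225) = 0.02691.
z* for 90% confidence is 1.645, so the margin of error is 1.645 × 0.02691 = 0.04427.
Point estimate p̂₁ − p̂₂ = 0.7260 − 0.6480 = 0.0780.
0.0780 ± 0.04427 → (0.034, 0.122).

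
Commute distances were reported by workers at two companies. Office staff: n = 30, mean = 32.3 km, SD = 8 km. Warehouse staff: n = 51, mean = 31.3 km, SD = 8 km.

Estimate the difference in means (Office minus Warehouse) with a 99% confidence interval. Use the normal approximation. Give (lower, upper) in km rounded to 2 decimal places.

SE₁ = s₁/√n₁ = 8/√30 = 1.4606; SE₂ = 8/√51 = 1.1202.
Independent samples, unequal variances: SE_diff = √(SE₁² + SE₂²) = √(2.13335236 + 1.25484804) = 1.8407.
z* = 2.576, so margin of error = 2.576 × 1.8407 = 4.7416.
Difference in means = 32.3 − 31.3 = 1.0000.
1.0000 ± 4.7416 → (-3.74, 5.74).

(-3.74, 5.74)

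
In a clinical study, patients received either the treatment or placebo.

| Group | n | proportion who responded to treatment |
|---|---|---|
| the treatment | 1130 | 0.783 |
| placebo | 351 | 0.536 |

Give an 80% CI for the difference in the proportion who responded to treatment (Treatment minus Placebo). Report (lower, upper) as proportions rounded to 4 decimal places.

(0.2094, 0.2846)

The two standard errors are √(0.7830×0.2170/1130) = 0.01226 and √(0.5360×0.4640/351) = 0.02662.
Because the samples are independent, SE_diff = √(0.01226² + 0.02662²) = 0.02931.
Using z* = 1.282 for 80%, ME = 1.282 × 0.02931 = 0.03758.
p̂₁ − p̂₂ = 0.2470; interval 0.2470 ± 0.03758 gives (0.2094, 0.2846).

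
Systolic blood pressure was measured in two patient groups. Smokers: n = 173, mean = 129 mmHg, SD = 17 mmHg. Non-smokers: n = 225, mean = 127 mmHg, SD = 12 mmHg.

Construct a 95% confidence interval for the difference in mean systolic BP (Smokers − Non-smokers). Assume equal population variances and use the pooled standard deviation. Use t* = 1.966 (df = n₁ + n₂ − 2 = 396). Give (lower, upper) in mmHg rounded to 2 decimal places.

s_p = √[((n₁−1)s₁² + (n₂−1)s₂²)/(n₁+n₂−2)] = √[(172·17² + 224·12²)/396] = 14.3868.
SE = 14.3868·√(1/173 + 1/225) = 1.4548.
With t* = 1.966, margin = 1.966 × 1.4548 = 2.8601.
x̄₁ − x̄₂ = 129 − 127 = 2.0000; interval 2.0000 ± 2.8601 = (-0.86, 4.86).

(-0.86, 4.86)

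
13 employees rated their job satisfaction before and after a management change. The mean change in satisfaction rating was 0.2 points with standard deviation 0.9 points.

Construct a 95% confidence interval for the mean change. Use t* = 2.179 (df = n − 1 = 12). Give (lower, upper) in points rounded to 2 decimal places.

This is a matched-pairs design, so SE = s_d/√n = 0.9/√13 = 0.2496.
Margin = 2.179 × 0.2496 = 0.5439; the interval is 0.2 ± 0.5439 = (-0.34, 0.74).

(-0.34, 0.74)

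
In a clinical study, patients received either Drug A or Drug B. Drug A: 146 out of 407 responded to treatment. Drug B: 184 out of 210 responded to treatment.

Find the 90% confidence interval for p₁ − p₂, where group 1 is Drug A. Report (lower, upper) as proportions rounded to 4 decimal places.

(-0.5716, -0.4634)

p̂₁ = 146/407 = 0.3587 and p̂₂ = 184/210 = 0.8762.
SE₁ = √(p̂₁(1−p̂₁)/n₁) = √(0.3587·0.6413/407) = 0.02377; SE₂ = √(0.8762·0.1238/210) = 0.02273.
Independent samples: SE of the difference = √(SE₁² + SE₂²) = √(0.0005650129 + 0.0005166529) = 0.03289.
z* for 90% confidence is 1.645, so the margin of error is 1.645 × 0.03289 = 0.05410.
Point estimate p̂₁ − p̂₂ = 0.3587 − 0.8762 = -0.5175.
-0.5175 ± 0.05410 → (-0.5716, -0.4634).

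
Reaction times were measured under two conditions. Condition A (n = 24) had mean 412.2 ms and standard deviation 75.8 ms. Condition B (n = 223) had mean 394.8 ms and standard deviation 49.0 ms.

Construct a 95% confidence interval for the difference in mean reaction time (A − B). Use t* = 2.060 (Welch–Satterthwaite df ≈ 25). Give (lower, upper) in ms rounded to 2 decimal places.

(-15.18, 49.98)

Standard errors of each mean: 75.8/√24 = 15.4726 and 49.0/√223 = 3.2813.
SE(x̄₁ − x̄₂) = √(15.4726² + 3.2813²) = 15.8167 for independent samples with unequal variances.
With t* = 2.060, the margin is 2.060 × 15.8167 = 32.5824.
x̄₁ − x̄₂ = 412.2 − 394.8 = 17.4000; the interval is 17.4000 ± 32.5824 = (-15.18, 49.98).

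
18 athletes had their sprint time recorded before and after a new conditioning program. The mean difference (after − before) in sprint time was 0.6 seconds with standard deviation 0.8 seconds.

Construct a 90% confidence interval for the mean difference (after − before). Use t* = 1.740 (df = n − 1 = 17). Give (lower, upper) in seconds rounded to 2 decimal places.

(0.27, 0.93)

This is a matched-pairs design, so SE = s_d/√n = 0.8/√18 = 0.1886.
Margin = 1.740 × 0.1886 = 0.3282; the interval is 0.6 ± 0.3282 = (0.27, 0.93).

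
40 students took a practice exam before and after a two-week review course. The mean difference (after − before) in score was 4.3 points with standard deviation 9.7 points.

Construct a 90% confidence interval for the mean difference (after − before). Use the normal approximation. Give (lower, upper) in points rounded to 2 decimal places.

This is a matched-pairs design, so SE = s_d/√n = 9.7/√40 = 1.5337.
Margin = 1.645 × 1.5337 = 2.5229; the interval is 4.3 ± 2.5229 = (1.78, 6.82).

(1.78, 6.82)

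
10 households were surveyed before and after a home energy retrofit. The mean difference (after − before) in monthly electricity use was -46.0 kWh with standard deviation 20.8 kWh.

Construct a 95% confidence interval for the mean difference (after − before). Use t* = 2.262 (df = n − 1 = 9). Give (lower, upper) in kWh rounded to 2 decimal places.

(-60.88, -31.12)

This is a matched-pairs design, so SE = s_d/√n = 20.8/√10 = 6.5775.
Margin = 2.262 × 6.5775 = 14.8783; the interval is -46.0 ± 14.8783 = (-60.88, -31.12).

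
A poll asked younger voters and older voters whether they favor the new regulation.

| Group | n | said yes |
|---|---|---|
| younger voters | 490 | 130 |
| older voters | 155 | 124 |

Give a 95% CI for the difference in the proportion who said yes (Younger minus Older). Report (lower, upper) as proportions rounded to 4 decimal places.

(-0.6088, -0.4606)

Sample proportions: 130/490 = 0.2653, 124/155 = 0.8000.
Each SE is √(p̂(1−p̂)/n): √(0.2653·0.7347/490) = 0.01994 and √(0.8000·0.2000/155) = 0.03213.
SE(p̂₁ − p̂₂) = √(SE₁² + SE₂²) = √(0.0003976036 + 0.0010323369) = 0.03781, since the two samples are independent.
At 95% confidence z* = 1.960; margin = 1.960 × 0.03781 = 0.07411.
The difference is 0.2653 − 0.8000 = -0.5347, so the interval is -0.5347 ± 0.07411 = (-0.6088, -0.4606).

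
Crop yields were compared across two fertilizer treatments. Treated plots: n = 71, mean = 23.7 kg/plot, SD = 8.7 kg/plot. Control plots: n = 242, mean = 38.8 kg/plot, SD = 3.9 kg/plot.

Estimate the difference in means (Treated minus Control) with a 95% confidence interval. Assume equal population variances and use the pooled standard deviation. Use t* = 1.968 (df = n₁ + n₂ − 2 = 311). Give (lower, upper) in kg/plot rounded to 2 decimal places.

(-16.53, -13.67)

s_p = √[((n₁−1)s₁² + (n₂−1)s₂²)/(n₁+n₂−2)] = √[(70·8.7² + 241·3.9²)/311] = 5.3687.
SE = 5.3687·√(1/71 + 1/242) = 0.7246.
With t* = 1.968, margin = 1.968 × 0.7246 = 1.4260.
x̄₁ − x̄₂ = 23.7 − 38.8 = -15.1000; interval -15.1000 ± 1.4260 = (-16.53, -13.67).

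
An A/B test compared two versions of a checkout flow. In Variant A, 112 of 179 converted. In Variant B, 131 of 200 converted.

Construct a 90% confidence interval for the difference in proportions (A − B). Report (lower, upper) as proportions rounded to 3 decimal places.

(-0.111, 0.052)

Sample proportions: 112/179 = 0.6257, 131/200 = 0.6550.
Each SE is √(p̂(1−p̂)/n): √(0.6257·0.3743/179) = 0.03617 and √(0.6550·0.3450/200) = 0.03361.
SE(p̂₁ − p̂₂) = √(SE₁² + SE₂²) = √(0.0013082689 + 0.0011296321) = 0.04938, since the two samples are independent.
At 90% confidence z* = 1.645; margin = 1.645 × 0.04938 = 0.08123.
The difference is 0.6257 − 0.6550 = -0.0293, so the interval is -0.0293 ± 0.08123 = (-0.111, 0.052).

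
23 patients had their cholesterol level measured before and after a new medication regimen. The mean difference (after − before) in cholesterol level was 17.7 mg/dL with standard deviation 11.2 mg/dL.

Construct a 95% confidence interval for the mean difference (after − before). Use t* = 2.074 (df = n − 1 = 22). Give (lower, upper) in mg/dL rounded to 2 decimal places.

This is a matched-pairs design, so SE = s_d/√n = 11.2/√23 = 2.3354.
Margin = 2.074 × 2.3354 = 4.8436; the interval is 17.7 ± 4.8436 = (12.86, 22.54).

(12.86, 22.54)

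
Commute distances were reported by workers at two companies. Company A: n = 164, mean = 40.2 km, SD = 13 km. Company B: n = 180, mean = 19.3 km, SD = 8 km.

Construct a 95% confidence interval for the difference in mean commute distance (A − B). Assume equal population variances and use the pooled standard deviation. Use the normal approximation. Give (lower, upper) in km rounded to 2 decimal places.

s_p = √[((n₁−1)s₁² + (n₂−1)s₂²)/(n₁+n₂−2)] = √[(163·13² + 179·8²)/342] = 10.6791.
SE = 10.6791·√(1/164 + 1/180) = 1.1528.
With z* = 1.960, margin = 1.960 × 1.1528 = 2.2595.
x̄₁ − x̄₂ = 40.2 − 19.3 = 20.9000; interval 20.9000 ± 2.2595 = (18.64, 23.16).

(18.64, 23.16)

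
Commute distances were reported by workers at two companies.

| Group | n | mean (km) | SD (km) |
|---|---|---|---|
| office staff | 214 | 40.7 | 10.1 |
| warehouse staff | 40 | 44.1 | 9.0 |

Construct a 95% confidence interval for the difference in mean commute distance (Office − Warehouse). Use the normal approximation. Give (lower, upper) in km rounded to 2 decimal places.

(-6.50, -0.30)

Per-group SEs: s₁/√n₁ = 10.1/√214 = 0.6904, s₂/√n₂ = 9.0/√40 = 1.4230.
Unpooled SE of the difference: √(0.47665216 + 2.024929) = 1.5816.
Margin of error = z* · SE = 1.960 × 1.5816 = 3.0999.
x̄₁ − x̄₂ = 40.7 − 44.1 = -3.4000.
CI: -3.4000 ± 3.0999 = (-6.50, -0.30).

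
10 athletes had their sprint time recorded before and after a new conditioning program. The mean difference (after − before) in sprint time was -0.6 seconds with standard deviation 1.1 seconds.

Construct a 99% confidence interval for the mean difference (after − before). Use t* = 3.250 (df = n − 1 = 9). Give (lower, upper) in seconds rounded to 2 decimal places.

(-1.73, 0.53)

Paired design: SE = s_d/√n = 1.1/√10 = 0.3479.
t* = 3.250; margin of error = 3.250 × 0.3479 = 1.1307.
-0.6 ± 1.1307 → (-1.73, 0.53).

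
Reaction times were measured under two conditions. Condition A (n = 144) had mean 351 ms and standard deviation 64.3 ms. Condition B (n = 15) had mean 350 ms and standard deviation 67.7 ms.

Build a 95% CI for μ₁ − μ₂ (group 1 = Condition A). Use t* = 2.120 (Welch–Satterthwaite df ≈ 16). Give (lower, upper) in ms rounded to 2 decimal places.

(-37.76, 39.76)

Standard errors of each mean: 64.3/√144 = 5.3583 and 67.7/√15 = 17.4801.
SE(x̄₁ − x̄₂) = √(5.3583² + 17.4801²) = 18.2829 for independent samples with unequal variances.
With t* = 2.120, the margin is 2.120 × 18.2829 = 38.7597.
x̄₁ − x̄₂ = 351 − 350 = 1.0000; the interval is 1.0000 ± 38.7597 = (-37.76, 39.76).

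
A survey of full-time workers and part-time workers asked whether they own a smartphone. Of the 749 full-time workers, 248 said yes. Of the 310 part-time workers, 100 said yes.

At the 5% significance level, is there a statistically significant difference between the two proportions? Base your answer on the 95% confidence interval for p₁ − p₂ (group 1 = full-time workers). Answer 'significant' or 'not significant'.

not significant

p̂₁ = 248/749 = 0.3311 and p̂₂ = 100/310 = 0.3226.
SE₁ = √(p̂₁(1−p̂₁)/n₁) = √(0.3311·0.6689/749) = 0.01720; SE₂ = √(0.3226·0.6774/310) = 0.02655.
Independent samples: SE of the difference = √(SE₁² + SE₂²) = √(0.00029584 + 0.0007049025) = 0.03163.
z* for 95% confidence is 1.960, so the margin of error is 1.960 × 0.03163 = 0.06199.
Point estimate p̂₁ − p̂₂ = 0.3311 − 0.3226 = 0.0085.
0.0085 ± 0.06199 → (-0.05349, 0.07049).
The interval (-0.05349, 0.07049) contains 0, so the difference is not significant.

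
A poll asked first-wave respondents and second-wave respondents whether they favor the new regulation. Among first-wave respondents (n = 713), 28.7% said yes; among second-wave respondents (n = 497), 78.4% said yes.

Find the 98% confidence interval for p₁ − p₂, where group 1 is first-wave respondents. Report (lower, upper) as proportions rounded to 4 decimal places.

SE₁ = √(p̂₁(1−p̂₁)/n₁) = √(0.2870·0.7130/713) = 0.01694; SE₂ = √(0.7840·0.2160/497) = 0.01846.
Independent samples: SE of the difference = √(SE₁² + SE₂²) = √(0.0002869636 + 0.0003407716) = 0.02505.
z* for 98% confidence is 2.326, so the margin of error is 2.326 × 0.02505 = 0.05827.
Point estimate p̂₁ − p̂₂ = 0.2870 − 0.7840 = -0.4970.
-0.4970 ± 0.05827 → (-0.5553, -0.4387).

(-0.5553, -0.4387)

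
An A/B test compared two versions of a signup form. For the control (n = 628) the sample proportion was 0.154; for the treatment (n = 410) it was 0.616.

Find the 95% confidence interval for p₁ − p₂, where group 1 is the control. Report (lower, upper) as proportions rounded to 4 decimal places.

(-0.5169, -0.4071)

The two standard errors are √(0.1540×0.8460/628) = 0.01440 and √(0.6160×0.3840/410) = 0.02402.
Because the samples are independent, SE_diff = √(0.01440² + 0.02402²) = 0.02801.
Using z* = 1.960 for 95%, ME = 1.960 × 0.02801 = 0.05490.
p̂₁ − p̂₂ = -0.4620; interval -0.4620 ± 0.05490 gives (-0.5169, -0.4071).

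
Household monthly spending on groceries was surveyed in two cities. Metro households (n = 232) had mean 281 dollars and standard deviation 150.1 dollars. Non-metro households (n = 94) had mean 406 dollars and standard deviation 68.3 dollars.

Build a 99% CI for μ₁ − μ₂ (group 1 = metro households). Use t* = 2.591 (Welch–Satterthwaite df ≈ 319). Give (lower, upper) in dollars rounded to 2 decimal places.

(-156.39, -93.61)

Per-group SEs: s₁/√n₁ = 150.1/√232 = 9.8545, s₂/√n₂ = 68.3/√94 = 7.0446.
Unpooled SE of the difference: √(97.11117025 + 49.62638916) = 12.1135.
Margin of error = t* · SE = 2.591 × 12.1135 = 31.3861.
x̄₁ − x̄₂ = 281 − 406 = -125.0000.
CI: -125.0000 ± 31.3861 = (-156.39, -93.61).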